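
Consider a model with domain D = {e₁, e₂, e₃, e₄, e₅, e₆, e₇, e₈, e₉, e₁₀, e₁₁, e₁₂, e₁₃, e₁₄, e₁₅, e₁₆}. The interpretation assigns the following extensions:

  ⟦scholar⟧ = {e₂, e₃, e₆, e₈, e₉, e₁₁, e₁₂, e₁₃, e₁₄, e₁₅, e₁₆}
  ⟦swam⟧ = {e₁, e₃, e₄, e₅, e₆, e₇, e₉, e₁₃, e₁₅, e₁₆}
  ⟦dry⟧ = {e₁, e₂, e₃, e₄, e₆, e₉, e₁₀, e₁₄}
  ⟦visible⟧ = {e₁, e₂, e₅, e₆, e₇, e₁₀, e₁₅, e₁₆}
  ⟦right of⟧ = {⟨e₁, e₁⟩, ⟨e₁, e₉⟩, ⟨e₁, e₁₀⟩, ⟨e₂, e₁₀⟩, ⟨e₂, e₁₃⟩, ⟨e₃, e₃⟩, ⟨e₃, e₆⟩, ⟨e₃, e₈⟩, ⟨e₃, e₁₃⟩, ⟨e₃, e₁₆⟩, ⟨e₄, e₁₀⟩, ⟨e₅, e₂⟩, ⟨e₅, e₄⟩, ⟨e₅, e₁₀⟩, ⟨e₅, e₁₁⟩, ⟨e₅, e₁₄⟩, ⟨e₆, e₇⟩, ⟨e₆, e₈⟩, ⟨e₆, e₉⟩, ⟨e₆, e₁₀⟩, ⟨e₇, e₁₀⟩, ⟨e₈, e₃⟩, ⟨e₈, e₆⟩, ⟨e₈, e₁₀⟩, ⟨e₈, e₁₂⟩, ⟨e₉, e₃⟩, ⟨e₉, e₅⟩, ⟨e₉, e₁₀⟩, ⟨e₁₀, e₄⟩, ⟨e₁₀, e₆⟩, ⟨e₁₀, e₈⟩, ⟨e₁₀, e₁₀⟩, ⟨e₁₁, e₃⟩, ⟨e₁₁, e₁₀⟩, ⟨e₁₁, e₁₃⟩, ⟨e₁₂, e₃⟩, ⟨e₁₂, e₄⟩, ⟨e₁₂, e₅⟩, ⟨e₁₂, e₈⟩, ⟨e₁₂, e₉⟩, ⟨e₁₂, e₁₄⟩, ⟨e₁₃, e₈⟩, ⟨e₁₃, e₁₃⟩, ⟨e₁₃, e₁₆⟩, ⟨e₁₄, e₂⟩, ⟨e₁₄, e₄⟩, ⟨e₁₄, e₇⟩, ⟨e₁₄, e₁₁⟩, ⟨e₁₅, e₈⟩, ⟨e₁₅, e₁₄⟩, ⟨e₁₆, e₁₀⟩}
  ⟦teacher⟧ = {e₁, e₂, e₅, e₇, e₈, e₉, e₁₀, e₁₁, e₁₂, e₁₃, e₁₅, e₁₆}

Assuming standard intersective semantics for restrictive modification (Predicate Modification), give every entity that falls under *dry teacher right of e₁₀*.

⟦right of e₁₀⟧ = {x : ⟨x, e₁₀⟩ ∈ ⟦right of⟧} = {e₁, e₂, e₄, e₅, e₆, e₇, e₈, e₉, e₁₀, e₁₁, e₁₆}
⟦teacher⟧ = {e₁, e₂, e₅, e₇, e₈, e₉, e₁₀, e₁₁, e₁₂, e₁₃, e₁₅, e₁₆}
… ∩ ⟦right of e₁₀⟧ = {e₁, e₂, e₅, e₇, e₈, e₉, e₁₀, e₁₁, e₁₂, e₁₃, e₁₅, e₁₆} ∩ {e₁, e₂, e₄, e₅, e₆, e₇, e₈, e₉, e₁₀, e₁₁, e₁₆} = {e₁, e₂, e₅, e₇, e₈, e₉, e₁₀, e₁₁, e₁₆}
… ∩ ⟦dry⟧ = {e₁, e₂, e₅, e₇, e₈, e₉, e₁₀, e₁₁, e₁₆} ∩ {e₁, e₂, e₃, e₄, e₆, e₉, e₁₀, e₁₄} = {e₁, e₂, e₉, e₁₀}
So ⟦dry teacher right of e₁₀⟧ = {e₁, e₂, e₉, e₁₀}.

{e₁, e₂, e₉, e₁₀}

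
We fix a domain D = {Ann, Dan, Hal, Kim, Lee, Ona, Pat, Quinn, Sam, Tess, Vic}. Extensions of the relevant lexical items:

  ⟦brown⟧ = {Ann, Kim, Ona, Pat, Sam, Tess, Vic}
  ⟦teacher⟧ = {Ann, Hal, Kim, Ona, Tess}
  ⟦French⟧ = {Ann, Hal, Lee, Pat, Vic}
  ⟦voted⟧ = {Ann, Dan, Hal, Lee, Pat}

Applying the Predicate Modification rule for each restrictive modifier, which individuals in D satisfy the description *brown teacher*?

{Ann, Kim, Ona, Tess}

⟦teacher⟧ = {Ann, Hal, Kim, Ona, Tess}
… ∩ ⟦brown⟧ = {Ann, Hal, Kim, Ona, Tess} ∩ {Ann, Kim, Ona, Pat, Sam, Tess, Vic} = {Ann, Kim, Ona, Tess}
So ⟦brown teacher⟧ = {Ann, Kim, Ona, Tess}.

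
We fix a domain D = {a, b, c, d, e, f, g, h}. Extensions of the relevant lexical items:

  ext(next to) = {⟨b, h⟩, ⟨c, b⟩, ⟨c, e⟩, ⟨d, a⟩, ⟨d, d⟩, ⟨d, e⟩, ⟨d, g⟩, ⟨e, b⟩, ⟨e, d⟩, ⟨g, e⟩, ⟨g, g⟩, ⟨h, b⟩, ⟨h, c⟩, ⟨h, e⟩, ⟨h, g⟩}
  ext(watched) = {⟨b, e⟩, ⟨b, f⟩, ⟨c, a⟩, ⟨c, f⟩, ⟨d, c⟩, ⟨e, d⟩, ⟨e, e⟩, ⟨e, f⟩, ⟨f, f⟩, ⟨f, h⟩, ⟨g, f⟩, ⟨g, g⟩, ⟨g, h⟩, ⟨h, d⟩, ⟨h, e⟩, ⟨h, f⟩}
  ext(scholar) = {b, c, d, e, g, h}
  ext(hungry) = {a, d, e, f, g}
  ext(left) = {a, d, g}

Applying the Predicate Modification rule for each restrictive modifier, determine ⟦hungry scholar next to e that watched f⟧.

{g}

⟦next to e⟧ = {x : ⟨x, e⟩ ∈ ⟦next to⟧} = {c, d, g, h}
⟦that watched f⟧ = {x : ⟨x, f⟩ ∈ ⟦watched⟧} = {b, c, e, f, g, h}
⟦scholar⟧ = {b, c, d, e, g, h}
… ∩ ⟦next to e⟧ = {b, c, d, e, g, h} ∩ {c, d, g, h} = {c, d, g, h}
… ∩ ⟦that watched f⟧ = {c, d, g, h} ∩ {b, c, e, f, g, h} = {c, g, h}
… ∩ ⟦hungry⟧ = {c, g, h} ∩ {a, d, e, f, g} = {g}
So ⟦hungry scholar next to e that watched f⟧ = {g}.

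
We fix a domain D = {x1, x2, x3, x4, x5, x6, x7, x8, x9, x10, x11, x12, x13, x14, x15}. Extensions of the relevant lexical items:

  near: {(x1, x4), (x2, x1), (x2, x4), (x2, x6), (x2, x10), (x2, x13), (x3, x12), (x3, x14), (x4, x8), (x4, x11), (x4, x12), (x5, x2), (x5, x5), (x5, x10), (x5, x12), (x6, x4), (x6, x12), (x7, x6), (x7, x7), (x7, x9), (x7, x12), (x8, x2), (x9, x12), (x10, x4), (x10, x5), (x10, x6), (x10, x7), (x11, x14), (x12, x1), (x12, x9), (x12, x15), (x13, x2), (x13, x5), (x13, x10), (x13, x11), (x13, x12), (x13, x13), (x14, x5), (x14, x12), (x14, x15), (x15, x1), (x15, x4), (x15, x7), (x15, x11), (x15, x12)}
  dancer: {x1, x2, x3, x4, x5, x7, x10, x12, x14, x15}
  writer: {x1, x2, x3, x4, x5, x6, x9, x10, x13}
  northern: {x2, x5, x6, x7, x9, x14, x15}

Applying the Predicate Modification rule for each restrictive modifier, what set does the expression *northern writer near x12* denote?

⟦near x12⟧ = {x : ⟨x, x12⟩ ∈ ⟦near⟧} = {x3, x4, x5, x6, x7, x9, x13, x14, x15}
⟦writer⟧ = {x1, x2, x3, x4, x5, x6, x9, x10, x13}
… ∩ ⟦near x12⟧ = {x1, x2, x3, x4, x5, x6, x9, x10, x13} ∩ {x3, x4, x5, x6, x7, x9, x13, x14, x15} = {x3, x4, x5, x6, x9, x13}
… ∩ ⟦northern⟧ = {x3, x4, x5, x6, x9, x13} ∩ {x2, x5, x6, x7, x9, x14, x15} = {x5, x6, x9}
So ⟦northern writer near x12⟧ = {x5, x6, x9}.

{x5, x6, x9}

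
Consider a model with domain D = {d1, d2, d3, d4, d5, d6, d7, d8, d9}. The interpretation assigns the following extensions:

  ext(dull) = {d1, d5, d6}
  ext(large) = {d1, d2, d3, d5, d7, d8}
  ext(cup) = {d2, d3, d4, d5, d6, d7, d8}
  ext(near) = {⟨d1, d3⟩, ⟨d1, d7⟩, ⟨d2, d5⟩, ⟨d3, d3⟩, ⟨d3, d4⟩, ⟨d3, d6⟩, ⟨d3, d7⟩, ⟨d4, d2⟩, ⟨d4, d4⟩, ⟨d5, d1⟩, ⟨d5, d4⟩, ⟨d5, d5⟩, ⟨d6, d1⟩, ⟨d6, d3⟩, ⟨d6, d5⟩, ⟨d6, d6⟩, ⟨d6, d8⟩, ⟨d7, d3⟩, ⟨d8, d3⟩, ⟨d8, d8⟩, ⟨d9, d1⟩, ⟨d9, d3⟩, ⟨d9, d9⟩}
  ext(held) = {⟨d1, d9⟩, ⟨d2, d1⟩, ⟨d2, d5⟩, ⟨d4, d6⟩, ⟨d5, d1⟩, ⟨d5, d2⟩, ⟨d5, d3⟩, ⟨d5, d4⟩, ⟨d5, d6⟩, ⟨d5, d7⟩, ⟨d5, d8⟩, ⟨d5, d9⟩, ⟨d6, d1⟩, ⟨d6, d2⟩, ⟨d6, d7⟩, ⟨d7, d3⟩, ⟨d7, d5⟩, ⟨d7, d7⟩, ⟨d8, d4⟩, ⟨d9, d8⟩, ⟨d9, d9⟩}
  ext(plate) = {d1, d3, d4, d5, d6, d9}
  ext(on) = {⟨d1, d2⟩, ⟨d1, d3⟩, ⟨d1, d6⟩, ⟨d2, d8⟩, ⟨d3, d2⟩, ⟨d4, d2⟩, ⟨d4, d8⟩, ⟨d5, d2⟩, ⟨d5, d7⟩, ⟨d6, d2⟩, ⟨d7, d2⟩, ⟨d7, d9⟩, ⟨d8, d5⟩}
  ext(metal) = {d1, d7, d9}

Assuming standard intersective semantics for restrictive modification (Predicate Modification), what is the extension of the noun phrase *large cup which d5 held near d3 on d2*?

⟦which d5 held⟧ = {x : ⟨d5, x⟩ ∈ ⟦held⟧} = {d1, d2, d3, d4, d6, d7, d8, d9}
⟦near d3⟧ = {x : ⟨x, d3⟩ ∈ ⟦near⟧} = {d1, d3, d6, d7, d8, d9}
⟦on d2⟧ = {x : ⟨x, d2⟩ ∈ ⟦on⟧} = {d1, d3, d4, d5, d6, d7}
⟦cup⟧ = {d2, d3, d4, d5, d6, d7, d8}
… ∩ ⟦which d5 held⟧ = {d2, d3, d4, d5, d6, d7, d8} ∩ {d1, d2, d3, d4, d6, d7, d8, d9} = {d2, d3, d4, d6, d7, d8}
… ∩ ⟦near d3⟧ = {d2, d3, d4, d6, d7, d8} ∩ {d1, d3, d6, d7, d8, d9} = {d3, d6, d7, d8}
… ∩ ⟦on d2⟧ = {d3, d6, d7, d8} ∩ {d1, d3, d4, d5, d6, d7} = {d3, d6, d7}
… ∩ ⟦large⟧ = {d3, d6, d7} ∩ {d1, d2, d3, d5, d7, d8} = {d3, d7}
So ⟦large cup which d5 held near d3 on d2⟧ = {d3, d7}.

{d3, d7}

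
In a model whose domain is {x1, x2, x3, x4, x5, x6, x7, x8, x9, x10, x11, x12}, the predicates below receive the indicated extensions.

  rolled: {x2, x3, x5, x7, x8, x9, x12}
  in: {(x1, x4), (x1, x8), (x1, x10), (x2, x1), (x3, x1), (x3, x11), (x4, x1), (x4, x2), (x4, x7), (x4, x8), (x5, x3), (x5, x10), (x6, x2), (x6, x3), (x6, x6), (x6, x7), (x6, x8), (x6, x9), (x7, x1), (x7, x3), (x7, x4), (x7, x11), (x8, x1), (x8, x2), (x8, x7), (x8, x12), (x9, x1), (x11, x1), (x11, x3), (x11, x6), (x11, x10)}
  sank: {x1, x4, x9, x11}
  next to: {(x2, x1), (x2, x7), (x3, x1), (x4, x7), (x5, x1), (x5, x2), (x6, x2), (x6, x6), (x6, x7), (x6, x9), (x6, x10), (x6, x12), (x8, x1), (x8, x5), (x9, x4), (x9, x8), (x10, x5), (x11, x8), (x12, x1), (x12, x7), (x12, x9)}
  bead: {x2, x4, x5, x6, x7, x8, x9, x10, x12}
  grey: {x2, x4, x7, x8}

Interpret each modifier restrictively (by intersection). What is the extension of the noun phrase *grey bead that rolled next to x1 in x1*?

{x2, x8}

⟦that rolled⟧ = ⟦rolled⟧ = {x2, x3, x5, x7, x8, x9, x12}
⟦next to x1⟧ = {x : ⟨x, x1⟩ ∈ ⟦next to⟧} = {x2, x3, x5, x8, x12}
⟦in x1⟧ = {x : ⟨x, x1⟩ ∈ ⟦in⟧} = {x2, x3, x4, x7, x8, x9, x11}
⟦bead⟧ = {x2, x4, x5, x6, x7, x8, x9, x10, x12}
… ∩ ⟦that rolled⟧ = {x2, x4, x5, x6, x7, x8, x9, x10, x12} ∩ {x2, x3, x5, x7, x8, x9, x12} = {x2, x5, x7, x8, x9, x12}
… ∩ ⟦next to x1⟧ = {x2, x5, x7, x8, x9, x12} ∩ {x2, x3, x5, x8, x12} = {x2, x5, x8, x12}
… ∩ ⟦in x1⟧ = {x2, x5, x8, x12} ∩ {x2, x3, x4, x7, x8, x9, x11} = {x2, x8}
… ∩ ⟦grey⟧ = {x2, x8} ∩ {x2, x4, x7, x8} = {x2, x8}
So ⟦grey bead that rolled next to x1 in x1⟧ = {x2, x8}.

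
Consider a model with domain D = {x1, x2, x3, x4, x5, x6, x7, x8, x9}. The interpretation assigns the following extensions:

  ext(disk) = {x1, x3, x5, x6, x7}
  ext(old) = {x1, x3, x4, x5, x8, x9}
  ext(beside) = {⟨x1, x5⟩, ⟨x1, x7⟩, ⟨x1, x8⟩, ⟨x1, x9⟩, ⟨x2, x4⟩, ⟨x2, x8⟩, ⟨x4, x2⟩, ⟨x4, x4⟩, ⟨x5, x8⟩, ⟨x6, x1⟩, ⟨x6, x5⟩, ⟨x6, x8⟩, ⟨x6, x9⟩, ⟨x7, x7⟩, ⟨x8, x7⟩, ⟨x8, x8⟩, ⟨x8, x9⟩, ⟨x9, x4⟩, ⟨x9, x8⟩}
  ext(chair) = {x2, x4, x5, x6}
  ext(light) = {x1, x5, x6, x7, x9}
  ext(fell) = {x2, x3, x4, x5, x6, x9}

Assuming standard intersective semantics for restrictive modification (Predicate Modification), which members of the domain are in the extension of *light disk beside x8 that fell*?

{x5, x6}

⟦beside x8⟧ = {x : ⟨x, x8⟩ ∈ ⟦beside⟧} = {x1, x2, x5, x6, x8, x9}
⟦that fell⟧ = ⟦fell⟧ = {x2, x3, x4, x5, x6, x9}
⟦disk⟧ = {x1, x3, x5, x6, x7}
… ∩ ⟦beside x8⟧ = {x1, x3, x5, x6, x7} ∩ {x1, x2, x5, x6, x8, x9} = {x1, x5, x6}
… ∩ ⟦that fell⟧ = {x1, x5, x6} ∩ {x2, x3, x4, x5, x6, x9} = {x5, x6}
… ∩ ⟦light⟧ = {x5, x6} ∩ {x1, x5, x6, x7, x9} = {x5, x6}
So ⟦light disk beside x8 that fell⟧ = {x5, x6}.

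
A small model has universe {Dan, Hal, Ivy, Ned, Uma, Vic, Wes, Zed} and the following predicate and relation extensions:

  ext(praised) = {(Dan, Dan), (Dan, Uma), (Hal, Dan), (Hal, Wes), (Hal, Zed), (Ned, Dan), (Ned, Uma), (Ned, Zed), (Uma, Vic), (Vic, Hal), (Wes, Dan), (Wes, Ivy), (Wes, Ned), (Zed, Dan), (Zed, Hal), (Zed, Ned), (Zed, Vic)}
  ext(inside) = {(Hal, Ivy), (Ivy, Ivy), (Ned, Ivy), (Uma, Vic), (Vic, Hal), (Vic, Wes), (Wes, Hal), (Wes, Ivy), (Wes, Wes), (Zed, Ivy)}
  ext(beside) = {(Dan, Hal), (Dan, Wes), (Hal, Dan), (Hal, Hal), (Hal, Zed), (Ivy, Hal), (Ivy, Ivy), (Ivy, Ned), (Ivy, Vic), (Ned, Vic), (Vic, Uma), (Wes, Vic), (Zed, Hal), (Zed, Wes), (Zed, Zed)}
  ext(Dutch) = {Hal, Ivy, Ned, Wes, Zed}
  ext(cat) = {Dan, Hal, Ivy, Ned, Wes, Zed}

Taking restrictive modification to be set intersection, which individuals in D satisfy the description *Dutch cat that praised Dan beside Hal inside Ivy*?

{Hal, Zed}

⟦that praised Dan⟧ = {x : ⟨x, Dan⟩ ∈ ⟦praised⟧} = {Dan, Hal, Ned, Wes, Zed}
⟦beside Hal⟧ = {x : ⟨x, Hal⟩ ∈ ⟦beside⟧} = {Dan, Hal, Ivy, Zed}
⟦inside Ivy⟧ = {x : ⟨x, Ivy⟩ ∈ ⟦inside⟧} = {Hal, Ivy, Ned, Wes, Zed}
⟦cat⟧ = {Dan, Hal, Ivy, Ned, Wes, Zed}
… ∩ ⟦that praised Dan⟧ = {Dan, Hal, Ivy, Ned, Wes, Zed} ∩ {Dan, Hal, Ned, Wes, Zed} = {Dan, Hal, Ned, Wes, Zed}
… ∩ ⟦beside Hal⟧ = {Dan, Hal, Ned, Wes, Zed} ∩ {Dan, Hal, Ivy, Zed} = {Dan, Hal, Zed}
… ∩ ⟦inside Ivy⟧ = {Dan, Hal, Zed} ∩ {Hal, Ivy, Ned, Wes, Zed} = {Hal, Zed}
… ∩ ⟦Dutch⟧ = {Hal, Zed} ∩ {Hal, Ivy, Ned, Wes, Zed} = {Hal, Zed}
So ⟦Dutch cat that praised Dan beside Hal inside Ivy⟧ = {Hal, Zed}.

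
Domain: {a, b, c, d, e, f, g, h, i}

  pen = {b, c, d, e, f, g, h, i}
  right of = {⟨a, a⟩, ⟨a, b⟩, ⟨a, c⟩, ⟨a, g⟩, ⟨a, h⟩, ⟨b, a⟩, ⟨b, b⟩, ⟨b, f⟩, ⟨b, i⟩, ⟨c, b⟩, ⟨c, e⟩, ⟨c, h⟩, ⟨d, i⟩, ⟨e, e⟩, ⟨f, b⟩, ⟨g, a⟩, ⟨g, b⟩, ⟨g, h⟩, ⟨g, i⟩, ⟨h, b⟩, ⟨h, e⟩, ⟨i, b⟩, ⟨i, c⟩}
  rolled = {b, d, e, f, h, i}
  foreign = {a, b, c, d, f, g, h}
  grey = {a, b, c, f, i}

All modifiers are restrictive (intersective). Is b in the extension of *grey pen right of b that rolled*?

⟦right of b⟧ = {x : ⟨x, b⟩ ∈ ⟦right of⟧} = {a, b, c, f, g, h, i}
⟦that rolled⟧ = ⟦rolled⟧ = {b, d, e, f, h, i}
⟦pen⟧ = {b, c, d, e, f, g, h, i}
… ∩ ⟦right of b⟧ = {b, c, d, e, f, g, h, i} ∩ {a, b, c, f, g, h, i} = {b, c, f, g, h, i}
… ∩ ⟦that rolled⟧ = {b, c, f, g, h, i} ∩ {b, d, e, f, h, i} = {b, f, h, i}
… ∩ ⟦grey⟧ = {b, f, h, i} ∩ {a, b, c, f, i} = {b, f, i}
⟦grey pen right of b that rolled⟧ = {b, f, i}; b ∈ this set.

yes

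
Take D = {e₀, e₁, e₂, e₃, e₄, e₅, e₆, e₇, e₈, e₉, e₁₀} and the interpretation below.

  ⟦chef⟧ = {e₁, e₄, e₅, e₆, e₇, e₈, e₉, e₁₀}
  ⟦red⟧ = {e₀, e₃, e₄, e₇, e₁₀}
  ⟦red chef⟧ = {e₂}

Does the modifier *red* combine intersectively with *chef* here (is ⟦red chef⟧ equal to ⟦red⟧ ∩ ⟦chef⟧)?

no

⟦red⟧ ∩ ⟦chef⟧ = {e₀, e₃, e₄, e₇, e₁₀} ∩ {e₁, e₄, e₅, e₆, e₇, e₈, e₉, e₁₀} = {e₄, e₇, e₁₀}
Observed ⟦red chef⟧ = {e₂}.
These differ, so the modifier is not intersective in this model.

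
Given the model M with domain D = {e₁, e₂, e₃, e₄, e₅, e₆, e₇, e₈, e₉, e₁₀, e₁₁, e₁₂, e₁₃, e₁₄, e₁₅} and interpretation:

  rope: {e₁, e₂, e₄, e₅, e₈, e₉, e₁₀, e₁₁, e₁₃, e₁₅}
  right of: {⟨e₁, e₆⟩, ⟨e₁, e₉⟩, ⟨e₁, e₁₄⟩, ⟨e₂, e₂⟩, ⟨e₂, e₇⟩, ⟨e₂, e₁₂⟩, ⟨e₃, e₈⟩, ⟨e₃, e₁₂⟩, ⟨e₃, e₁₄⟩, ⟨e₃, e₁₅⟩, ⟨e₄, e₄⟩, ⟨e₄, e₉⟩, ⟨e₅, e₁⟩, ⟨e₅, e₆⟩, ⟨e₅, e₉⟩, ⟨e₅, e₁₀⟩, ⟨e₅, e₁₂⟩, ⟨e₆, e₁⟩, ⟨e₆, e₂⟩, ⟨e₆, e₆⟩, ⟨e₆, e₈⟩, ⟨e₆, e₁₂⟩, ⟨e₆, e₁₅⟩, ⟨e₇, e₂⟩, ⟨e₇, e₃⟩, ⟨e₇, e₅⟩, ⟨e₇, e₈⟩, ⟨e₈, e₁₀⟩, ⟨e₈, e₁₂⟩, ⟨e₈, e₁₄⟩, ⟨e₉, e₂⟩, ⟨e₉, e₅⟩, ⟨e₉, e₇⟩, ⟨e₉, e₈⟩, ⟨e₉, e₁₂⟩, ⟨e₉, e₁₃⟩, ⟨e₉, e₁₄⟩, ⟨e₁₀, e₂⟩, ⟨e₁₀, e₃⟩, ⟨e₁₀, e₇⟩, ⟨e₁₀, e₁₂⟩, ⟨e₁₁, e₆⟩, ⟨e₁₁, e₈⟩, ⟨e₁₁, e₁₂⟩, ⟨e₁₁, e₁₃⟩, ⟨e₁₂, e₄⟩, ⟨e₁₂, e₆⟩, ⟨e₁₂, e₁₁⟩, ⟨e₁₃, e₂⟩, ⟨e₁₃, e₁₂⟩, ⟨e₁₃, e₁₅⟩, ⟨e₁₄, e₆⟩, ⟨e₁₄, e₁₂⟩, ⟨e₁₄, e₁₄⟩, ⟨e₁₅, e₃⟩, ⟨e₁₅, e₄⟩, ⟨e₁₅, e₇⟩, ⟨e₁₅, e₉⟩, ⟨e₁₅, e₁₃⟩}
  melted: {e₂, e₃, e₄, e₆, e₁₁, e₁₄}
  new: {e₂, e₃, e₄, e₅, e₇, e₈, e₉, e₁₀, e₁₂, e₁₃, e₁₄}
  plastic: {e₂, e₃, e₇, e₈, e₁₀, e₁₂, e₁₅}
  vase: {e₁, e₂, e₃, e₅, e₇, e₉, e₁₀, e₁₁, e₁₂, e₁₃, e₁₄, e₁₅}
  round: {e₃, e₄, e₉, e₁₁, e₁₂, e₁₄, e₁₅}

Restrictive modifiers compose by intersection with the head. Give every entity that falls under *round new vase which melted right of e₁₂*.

⟦which melted⟧ = ⟦melted⟧ = {e₂, e₃, e₄, e₆, e₁₁, e₁₄}
⟦right of e₁₂⟧ = {x : ⟨x, e₁₂⟩ ∈ ⟦right of⟧} = {e₂, e₃, e₅, e₆, e₈, e₉, e₁₀, e₁₁, e₁₃, e₁₄}
⟦vase⟧ = {e₁, e₂, e₃, e₅, e₇, e₉, e₁₀, e₁₁, e₁₂, e₁₃, e₁₄, e₁₅}
… ∩ ⟦which melted⟧ = {e₁, e₂, e₃, e₅, e₇, e₉, e₁₀, e₁₁, e₁₂, e₁₃, e₁₄, e₁₅} ∩ {e₂, e₃, e₄, e₆, e₁₁, e₁₄} = {e₂, e₃, e₁₁, e₁₄}
… ∩ ⟦right of e₁₂⟧ = {e₂, e₃, e₁₁, e₁₄} ∩ {e₂, e₃, e₅, e₆, e₈, e₉, e₁₀, e₁₁, e₁₃, e₁₄} = {e₂, e₃, e₁₁, e₁₄}
… ∩ ⟦round⟧ = {e₂, e₃, e₁₁, e₁₄} ∩ {e₃, e₄, e₉, e₁₁, e₁₂, e₁₄, e₁₅} = {e₃, e₁₁, e₁₄}
… ∩ ⟦new⟧ = {e₃, e₁₁, e₁₄} ∩ {e₂, e₃, e₄, e₅, e₇, e₈, e₉, e₁₀, e₁₂, e₁₃, e₁₄} = {e₃, e₁₄}
So ⟦round new vase which melted right of e₁₂⟧ = {e₃, e₁₄}.

{e₃, e₁₄}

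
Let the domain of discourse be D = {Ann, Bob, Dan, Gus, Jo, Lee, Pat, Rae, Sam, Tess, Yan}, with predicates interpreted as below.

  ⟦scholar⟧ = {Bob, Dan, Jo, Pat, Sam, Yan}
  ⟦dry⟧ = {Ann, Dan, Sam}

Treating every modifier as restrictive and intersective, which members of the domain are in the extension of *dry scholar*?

⟦scholar⟧ = {Bob, Dan, Jo, Pat, Sam, Yan}
… ∩ ⟦dry⟧ = {Bob, Dan, Jo, Pat, Sam, Yan} ∩ {Ann, Dan, Sam} = {Dan, Sam}
So ⟦dry scholar⟧ = {Dan, Sam}.

{Dan, Sam}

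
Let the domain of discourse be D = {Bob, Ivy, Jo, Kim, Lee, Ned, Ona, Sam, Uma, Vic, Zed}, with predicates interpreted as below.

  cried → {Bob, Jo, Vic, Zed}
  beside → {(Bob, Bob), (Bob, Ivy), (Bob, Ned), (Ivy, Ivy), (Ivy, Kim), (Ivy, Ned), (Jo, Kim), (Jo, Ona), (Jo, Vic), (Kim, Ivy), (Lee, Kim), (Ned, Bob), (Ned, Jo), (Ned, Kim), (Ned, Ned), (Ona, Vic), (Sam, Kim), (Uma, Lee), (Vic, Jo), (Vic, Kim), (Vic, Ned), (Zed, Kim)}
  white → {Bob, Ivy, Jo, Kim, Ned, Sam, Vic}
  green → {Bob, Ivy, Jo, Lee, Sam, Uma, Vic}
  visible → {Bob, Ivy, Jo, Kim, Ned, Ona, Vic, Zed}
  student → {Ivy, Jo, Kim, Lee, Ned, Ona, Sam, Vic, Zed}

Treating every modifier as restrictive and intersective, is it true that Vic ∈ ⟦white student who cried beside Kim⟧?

⟦who cried⟧ = ⟦cried⟧ = {Bob, Jo, Vic, Zed}
⟦beside Kim⟧ = {x : ⟨x, Kim⟩ ∈ ⟦beside⟧} = {Ivy, Jo, Lee, Ned, Sam, Vic, Zed}
⟦student⟧ = {Ivy, Jo, Kim, Lee, Ned, Ona, Sam, Vic, Zed}
… ∩ ⟦who cried⟧ = {Ivy, Jo, Kim, Lee, Ned, Ona, Sam, Vic, Zed} ∩ {Bob, Jo, Vic, Zed} = {Jo, Vic, Zed}
… ∩ ⟦beside Kim⟧ = {Jo, Vic, Zed} ∩ {Ivy, Jo, Lee, Ned, Sam, Vic, Zed} = {Jo, Vic, Zed}
… ∩ ⟦white⟧ = {Jo, Vic, Zed} ∩ {Bob, Ivy, Jo, Kim, Ned, Sam, Vic} = {Jo, Vic}
⟦white student who cried beside Kim⟧ = {Jo, Vic}; Vic ∈ this set.

yes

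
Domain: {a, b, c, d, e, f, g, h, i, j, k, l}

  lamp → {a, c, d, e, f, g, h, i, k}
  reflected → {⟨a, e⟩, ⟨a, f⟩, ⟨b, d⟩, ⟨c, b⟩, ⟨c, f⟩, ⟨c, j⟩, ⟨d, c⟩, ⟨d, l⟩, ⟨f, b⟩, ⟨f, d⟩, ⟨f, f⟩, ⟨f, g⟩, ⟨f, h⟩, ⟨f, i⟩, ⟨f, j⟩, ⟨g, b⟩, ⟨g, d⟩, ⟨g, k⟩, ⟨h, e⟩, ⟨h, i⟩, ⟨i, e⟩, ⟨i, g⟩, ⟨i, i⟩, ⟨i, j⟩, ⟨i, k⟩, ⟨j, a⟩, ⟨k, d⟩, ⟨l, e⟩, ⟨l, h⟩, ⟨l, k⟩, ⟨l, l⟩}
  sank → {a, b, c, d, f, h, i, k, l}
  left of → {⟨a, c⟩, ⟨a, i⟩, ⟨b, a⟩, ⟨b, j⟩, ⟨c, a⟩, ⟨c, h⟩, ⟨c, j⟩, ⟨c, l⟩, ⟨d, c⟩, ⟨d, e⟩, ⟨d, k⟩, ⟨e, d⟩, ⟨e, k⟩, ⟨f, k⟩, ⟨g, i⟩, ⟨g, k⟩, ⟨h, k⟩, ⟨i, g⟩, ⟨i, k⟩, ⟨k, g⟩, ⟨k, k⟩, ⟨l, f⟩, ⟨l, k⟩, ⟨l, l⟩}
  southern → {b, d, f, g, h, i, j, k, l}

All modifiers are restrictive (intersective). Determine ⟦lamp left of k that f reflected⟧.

{d, f, g, h, i}

⟦left of k⟧ = {x : ⟨x, k⟩ ∈ ⟦left of⟧} = {d, e, f, g, h, i, k, l}
⟦that f reflected⟧ = {x : ⟨f, x⟩ ∈ ⟦reflected⟧} = {b, d, f, g, h, i, j}
⟦lamp⟧ = {a, c, d, e, f, g, h, i, k}
… ∩ ⟦left of k⟧ = {a, c, d, e, f, g, h, i, k} ∩ {d, e, f, g, h, i, k, l} = {d, e, f, g, h, i, k}
… ∩ ⟦that f reflected⟧ = {d, e, f, g, h, i, k} ∩ {b, d, f, g, h, i, j} = {d, f, g, h, i}
So ⟦lamp left of k that f reflected⟧ = {d, f, g, h, i}.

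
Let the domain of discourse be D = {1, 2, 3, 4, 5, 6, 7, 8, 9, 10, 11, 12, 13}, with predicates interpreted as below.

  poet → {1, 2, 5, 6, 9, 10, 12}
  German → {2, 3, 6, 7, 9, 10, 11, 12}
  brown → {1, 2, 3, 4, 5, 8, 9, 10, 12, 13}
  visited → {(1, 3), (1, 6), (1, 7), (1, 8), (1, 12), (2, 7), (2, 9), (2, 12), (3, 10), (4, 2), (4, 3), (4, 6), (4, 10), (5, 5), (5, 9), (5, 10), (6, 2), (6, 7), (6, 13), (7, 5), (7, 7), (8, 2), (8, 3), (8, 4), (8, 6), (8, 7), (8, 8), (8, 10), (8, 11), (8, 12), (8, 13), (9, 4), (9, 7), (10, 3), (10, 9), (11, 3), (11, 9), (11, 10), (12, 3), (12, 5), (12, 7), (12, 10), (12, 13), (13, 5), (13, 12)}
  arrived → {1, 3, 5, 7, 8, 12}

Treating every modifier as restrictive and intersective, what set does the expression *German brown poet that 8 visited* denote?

⟦that 8 visited⟧ = {x : ⟨8, x⟩ ∈ ⟦visited⟧} = {2, 3, 4, 6, 7, 8, 10, 11, 12, 13}
⟦poet⟧ = {1, 2, 5, 6, 9, 10, 12}
… ∩ ⟦that 8 visited⟧ = {1, 2, 5, 6, 9, 10, 12} ∩ {2, 3, 4, 6, 7, 8, 10, 11, 12, 13} = {2, 6, 10, 12}
… ∩ ⟦German⟧ = {2, 6, 10, 12} ∩ {2, 3, 6, 7, 9, 10, 11, 12} = {2, 6, 10, 12}
… ∩ ⟦brown⟧ = {2, 6, 10, 12} ∩ {1, 2, 3, 4, 5, 8, 9, 10, 12, 13} = {2, 10, 12}
So ⟦German brown poet that 8 visited⟧ = {2, 10, 12}.

{2, 10, 12}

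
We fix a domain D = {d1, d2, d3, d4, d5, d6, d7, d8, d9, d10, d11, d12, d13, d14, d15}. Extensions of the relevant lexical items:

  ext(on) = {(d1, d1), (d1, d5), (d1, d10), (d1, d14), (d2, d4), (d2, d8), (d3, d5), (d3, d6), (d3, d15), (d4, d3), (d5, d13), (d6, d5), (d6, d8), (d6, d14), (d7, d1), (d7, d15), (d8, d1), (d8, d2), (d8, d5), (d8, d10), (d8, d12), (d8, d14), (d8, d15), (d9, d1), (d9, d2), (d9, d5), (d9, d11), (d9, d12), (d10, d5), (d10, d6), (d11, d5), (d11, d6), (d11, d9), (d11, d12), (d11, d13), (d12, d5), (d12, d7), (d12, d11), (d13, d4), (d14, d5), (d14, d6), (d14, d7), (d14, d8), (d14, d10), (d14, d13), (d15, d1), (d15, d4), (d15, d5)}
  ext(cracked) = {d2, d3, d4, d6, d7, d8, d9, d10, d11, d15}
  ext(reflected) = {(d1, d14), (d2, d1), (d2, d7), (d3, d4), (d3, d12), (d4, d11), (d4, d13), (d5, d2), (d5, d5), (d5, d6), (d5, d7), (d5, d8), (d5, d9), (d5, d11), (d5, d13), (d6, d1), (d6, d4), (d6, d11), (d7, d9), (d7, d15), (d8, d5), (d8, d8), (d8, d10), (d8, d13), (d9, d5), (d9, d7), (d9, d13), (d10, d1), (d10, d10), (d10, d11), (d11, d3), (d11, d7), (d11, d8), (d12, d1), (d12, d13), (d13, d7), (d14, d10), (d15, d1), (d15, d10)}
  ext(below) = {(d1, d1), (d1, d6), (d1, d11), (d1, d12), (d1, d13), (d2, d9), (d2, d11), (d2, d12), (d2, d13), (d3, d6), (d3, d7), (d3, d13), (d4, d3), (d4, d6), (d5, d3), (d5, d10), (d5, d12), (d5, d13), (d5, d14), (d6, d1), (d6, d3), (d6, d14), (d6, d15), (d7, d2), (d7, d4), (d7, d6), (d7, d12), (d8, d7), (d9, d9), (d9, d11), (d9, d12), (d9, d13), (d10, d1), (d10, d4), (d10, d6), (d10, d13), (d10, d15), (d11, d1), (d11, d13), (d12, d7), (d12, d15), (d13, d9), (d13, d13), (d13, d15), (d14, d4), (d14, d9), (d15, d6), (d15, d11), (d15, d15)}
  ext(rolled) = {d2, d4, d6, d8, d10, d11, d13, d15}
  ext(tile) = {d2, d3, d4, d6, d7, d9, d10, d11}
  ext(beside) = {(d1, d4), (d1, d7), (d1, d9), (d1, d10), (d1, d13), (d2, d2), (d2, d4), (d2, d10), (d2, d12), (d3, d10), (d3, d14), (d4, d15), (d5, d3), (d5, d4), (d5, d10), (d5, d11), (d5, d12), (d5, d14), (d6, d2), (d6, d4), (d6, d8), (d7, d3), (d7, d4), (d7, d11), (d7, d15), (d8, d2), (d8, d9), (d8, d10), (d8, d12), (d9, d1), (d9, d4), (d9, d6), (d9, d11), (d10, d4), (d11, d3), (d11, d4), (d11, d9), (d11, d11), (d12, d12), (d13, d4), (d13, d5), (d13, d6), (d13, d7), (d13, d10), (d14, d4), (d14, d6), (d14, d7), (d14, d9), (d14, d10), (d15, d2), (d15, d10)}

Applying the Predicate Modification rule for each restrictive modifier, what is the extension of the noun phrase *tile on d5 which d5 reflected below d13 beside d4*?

⟦on d5⟧ = {x : ⟨x, d5⟩ ∈ ⟦on⟧} = {d1, d3, d6, d8, d9, d10, d11, d12, d14, d15}
⟦which d5 reflected⟧ = {x : ⟨d5, x⟩ ∈ ⟦reflected⟧} = {d2, d5, d6, d7, d8, d9, d11, d13}
⟦below d13⟧ = {x : ⟨x, d13⟩ ∈ ⟦below⟧} = {d1, d2, d3, d5, d9, d10, d11, d13}
⟦beside d4⟧ = {x : ⟨x, d4⟩ ∈ ⟦beside⟧} = {d1, d2, d5, d6, d7, d9, d10, d11, d13, d14}
⟦tile⟧ = {d2, d3, d4, d6, d7, d9, d10, d11}
… ∩ ⟦on d5⟧ = {d2, d3, d4, d6, d7, d9, d10, d11} ∩ {d1, d3, d6, d8, d9, d10, d11, d12, d14, d15} = {d3, d6, d9, d10, d11}
… ∩ ⟦which d5 reflected⟧ = {d3, d6, d9, d10, d11} ∩ {d2, d5, d6, d7, d8, d9, d11, d13} = {d6, d9, d11}
… ∩ ⟦below d13⟧ = {d6, d9, d11} ∩ {d1, d2, d3, d5, d9, d10, d11, d13} = {d9, d11}
… ∩ ⟦beside d4⟧ = {d9, d11} ∩ {d1, d2, d5, d6, d7, d9, d10, d11, d13, d14} = {d9, d11}
So ⟦tile on d5 which d5 reflected below d13 beside d4⟧ = {d9, d11}.

{d9, d11}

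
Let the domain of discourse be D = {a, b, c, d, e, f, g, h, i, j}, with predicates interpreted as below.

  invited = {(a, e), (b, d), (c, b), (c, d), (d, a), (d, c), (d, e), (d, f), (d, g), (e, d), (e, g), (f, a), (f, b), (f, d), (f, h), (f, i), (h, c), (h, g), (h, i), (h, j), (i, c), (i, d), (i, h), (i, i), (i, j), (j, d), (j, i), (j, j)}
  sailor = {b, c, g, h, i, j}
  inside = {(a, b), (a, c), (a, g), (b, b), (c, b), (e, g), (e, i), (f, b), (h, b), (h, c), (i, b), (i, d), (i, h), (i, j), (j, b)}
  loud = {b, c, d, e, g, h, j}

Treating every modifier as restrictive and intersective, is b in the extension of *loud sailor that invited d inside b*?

yes

⟦that invited d⟧ = {x : ⟨x, d⟩ ∈ ⟦invited⟧} = {b, c, e, f, i, j}
⟦inside b⟧ = {x : ⟨x, b⟩ ∈ ⟦inside⟧} = {a, b, c, f, h, i, j}
⟦sailor⟧ = {b, c, g, h, i, j}
… ∩ ⟦that invited d⟧ = {b, c, g, h, i, j} ∩ {b, c, e, f, i, j} = {b, c, i, j}
… ∩ ⟦inside b⟧ = {b, c, i, j} ∩ {a, b, c, f, h, i, j} = {b, c, i, j}
… ∩ ⟦loud⟧ = {b, c, i, j} ∩ {b, c, d, e, g, h, j} = {b, c, j}
⟦loud sailor that invited d inside b⟧ = {b, c, j}; b ∈ this set.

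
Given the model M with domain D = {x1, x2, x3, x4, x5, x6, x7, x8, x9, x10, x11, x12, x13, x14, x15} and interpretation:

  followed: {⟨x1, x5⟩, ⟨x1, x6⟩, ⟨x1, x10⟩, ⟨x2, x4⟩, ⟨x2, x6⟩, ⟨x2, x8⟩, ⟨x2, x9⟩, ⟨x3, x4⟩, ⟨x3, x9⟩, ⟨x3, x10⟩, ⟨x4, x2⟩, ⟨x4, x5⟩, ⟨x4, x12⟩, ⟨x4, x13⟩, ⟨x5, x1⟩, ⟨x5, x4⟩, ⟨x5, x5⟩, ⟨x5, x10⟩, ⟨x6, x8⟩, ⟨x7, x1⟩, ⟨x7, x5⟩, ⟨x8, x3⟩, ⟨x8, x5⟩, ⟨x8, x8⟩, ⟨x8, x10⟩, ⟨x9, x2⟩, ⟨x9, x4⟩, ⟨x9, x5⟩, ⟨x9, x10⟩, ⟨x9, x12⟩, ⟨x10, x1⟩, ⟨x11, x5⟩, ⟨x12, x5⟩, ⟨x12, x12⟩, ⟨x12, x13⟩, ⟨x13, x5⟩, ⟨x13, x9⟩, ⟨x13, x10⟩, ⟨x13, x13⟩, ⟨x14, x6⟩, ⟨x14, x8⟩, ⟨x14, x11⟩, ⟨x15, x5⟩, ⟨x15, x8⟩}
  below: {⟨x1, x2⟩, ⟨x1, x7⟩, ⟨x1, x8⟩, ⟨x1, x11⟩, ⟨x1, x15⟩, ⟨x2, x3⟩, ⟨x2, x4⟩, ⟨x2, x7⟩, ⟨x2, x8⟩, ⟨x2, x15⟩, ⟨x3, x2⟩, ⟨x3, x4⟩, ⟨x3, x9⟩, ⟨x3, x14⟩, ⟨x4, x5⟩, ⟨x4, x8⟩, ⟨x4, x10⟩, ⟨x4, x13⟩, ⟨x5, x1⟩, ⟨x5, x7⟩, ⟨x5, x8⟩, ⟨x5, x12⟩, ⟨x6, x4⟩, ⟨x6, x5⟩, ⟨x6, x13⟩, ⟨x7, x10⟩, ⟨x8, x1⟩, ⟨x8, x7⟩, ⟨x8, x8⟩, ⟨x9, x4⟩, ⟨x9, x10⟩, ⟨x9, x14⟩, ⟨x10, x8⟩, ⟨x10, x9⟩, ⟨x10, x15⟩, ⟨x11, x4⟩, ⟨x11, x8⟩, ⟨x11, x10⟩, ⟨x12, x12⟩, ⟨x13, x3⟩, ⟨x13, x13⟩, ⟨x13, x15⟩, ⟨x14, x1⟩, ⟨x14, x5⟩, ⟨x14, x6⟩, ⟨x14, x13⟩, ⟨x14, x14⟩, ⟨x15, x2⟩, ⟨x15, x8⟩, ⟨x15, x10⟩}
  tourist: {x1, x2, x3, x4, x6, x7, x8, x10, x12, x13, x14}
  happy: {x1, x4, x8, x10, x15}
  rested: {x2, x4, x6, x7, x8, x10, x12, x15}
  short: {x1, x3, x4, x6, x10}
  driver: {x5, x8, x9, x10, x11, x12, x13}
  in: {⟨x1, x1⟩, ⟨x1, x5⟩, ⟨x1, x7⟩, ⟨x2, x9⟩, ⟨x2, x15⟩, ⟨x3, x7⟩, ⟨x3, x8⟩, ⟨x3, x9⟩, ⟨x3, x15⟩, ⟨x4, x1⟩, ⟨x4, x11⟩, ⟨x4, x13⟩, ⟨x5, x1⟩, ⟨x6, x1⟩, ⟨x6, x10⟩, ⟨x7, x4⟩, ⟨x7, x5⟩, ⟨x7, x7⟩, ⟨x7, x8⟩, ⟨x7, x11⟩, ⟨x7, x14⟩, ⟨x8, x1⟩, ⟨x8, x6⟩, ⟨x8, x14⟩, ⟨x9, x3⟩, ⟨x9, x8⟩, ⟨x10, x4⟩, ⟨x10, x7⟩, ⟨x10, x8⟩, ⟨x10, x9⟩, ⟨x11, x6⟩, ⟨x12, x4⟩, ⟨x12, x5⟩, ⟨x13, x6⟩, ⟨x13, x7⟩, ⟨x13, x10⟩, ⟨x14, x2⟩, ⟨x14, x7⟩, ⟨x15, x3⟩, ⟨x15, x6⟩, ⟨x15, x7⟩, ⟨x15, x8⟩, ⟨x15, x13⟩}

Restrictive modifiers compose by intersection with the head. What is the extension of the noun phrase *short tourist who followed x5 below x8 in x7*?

⟦who followed x5⟧ = {x : ⟨x, x5⟩ ∈ ⟦followed⟧} = {x1, x4, x5, x7, x8, x9, x11, x12, x13, x15}
⟦below x8⟧ = {x : ⟨x, x8⟩ ∈ ⟦below⟧} = {x1, x2, x4, x5, x8, x10, x11, x15}
⟦in x7⟧ = {x : ⟨x, x7⟩ ∈ ⟦in⟧} = {x1, x3, x7, x10, x13, x14, x15}
⟦tourist⟧ = {x1, x2, x3, x4, x6, x7, x8, x10, x12, x13, x14}
… ∩ ⟦who followed x5⟧ = {x1, x2, x3, x4, x6, x7, x8, x10, x12, x13, x14} ∩ {x1, x4, x5, x7, x8, x9, x11, x12, x13, x15} = {x1, x4, x7, x8, x12, x13}
… ∩ ⟦below x8⟧ = {x1, x4, x7, x8, x12, x13} ∩ {x1, x2, x4, x5, x8, x10, x11, x15} = {x1, x4, x8}
… ∩ ⟦in x7⟧ = {x1, x4, x8} ∩ {x1, x3, x7, x10, x13, x14, x15} = {x1}
… ∩ ⟦short⟧ = {x1} ∩ {x1, x3, x4, x6, x10} = {x1}
So ⟦short tourist who followed x5 below x8 in x7⟧ = {x1}.

{x1}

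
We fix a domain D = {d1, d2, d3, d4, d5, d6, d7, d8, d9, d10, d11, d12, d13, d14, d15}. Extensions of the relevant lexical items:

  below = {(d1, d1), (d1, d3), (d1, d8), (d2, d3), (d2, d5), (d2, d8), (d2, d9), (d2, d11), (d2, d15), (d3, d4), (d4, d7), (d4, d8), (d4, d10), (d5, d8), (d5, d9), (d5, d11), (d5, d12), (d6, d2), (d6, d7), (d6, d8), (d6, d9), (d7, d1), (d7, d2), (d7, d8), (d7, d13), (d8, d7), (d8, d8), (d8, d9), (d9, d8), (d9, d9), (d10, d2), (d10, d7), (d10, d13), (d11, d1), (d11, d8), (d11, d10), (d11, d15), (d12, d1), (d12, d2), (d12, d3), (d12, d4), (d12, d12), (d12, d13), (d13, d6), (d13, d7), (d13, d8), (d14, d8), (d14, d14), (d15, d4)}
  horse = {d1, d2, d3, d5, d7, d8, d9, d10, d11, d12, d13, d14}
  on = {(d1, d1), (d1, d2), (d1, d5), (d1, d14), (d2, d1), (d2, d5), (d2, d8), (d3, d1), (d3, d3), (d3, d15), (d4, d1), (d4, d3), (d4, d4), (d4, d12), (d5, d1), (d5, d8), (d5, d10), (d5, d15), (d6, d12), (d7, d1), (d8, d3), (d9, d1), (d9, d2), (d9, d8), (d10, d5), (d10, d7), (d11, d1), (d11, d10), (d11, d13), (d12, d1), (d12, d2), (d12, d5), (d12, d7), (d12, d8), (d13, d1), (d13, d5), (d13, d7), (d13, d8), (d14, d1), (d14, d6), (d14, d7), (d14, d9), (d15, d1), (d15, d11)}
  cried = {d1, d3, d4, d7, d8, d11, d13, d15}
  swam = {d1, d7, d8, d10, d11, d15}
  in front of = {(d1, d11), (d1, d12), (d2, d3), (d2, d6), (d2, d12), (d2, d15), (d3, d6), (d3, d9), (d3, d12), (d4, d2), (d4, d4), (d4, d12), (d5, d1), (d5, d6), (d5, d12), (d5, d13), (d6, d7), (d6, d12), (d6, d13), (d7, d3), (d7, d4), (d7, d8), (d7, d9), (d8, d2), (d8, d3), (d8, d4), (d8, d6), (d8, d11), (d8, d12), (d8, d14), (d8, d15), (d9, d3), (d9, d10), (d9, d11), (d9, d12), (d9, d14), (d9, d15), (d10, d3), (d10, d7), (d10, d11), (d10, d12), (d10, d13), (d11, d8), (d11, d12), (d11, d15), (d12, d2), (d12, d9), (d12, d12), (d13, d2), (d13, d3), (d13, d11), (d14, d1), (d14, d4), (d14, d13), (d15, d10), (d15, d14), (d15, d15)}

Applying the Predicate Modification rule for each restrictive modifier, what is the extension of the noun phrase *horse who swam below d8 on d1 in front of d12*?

⟦who swam⟧ = ⟦swam⟧ = {d1, d7, d8, d10, d11, d15}
⟦below d8⟧ = {x : ⟨x, d8⟩ ∈ ⟦below⟧} = {d1, d2, d4, d5, d6, d7, d8, d9, d11, d13, d14}
⟦on d1⟧ = {x : ⟨x, d1⟩ ∈ ⟦on⟧} = {d1, d2, d3, d4, d5, d7, d9, d11, d12, d13, d14, d15}
⟦in front of d12⟧ = {x : ⟨x, d12⟩ ∈ ⟦in front of⟧} = {d1, d2, d3, d4, d5, d6, d8, d9, d10, d11, d12}
⟦horse⟧ = {d1, d2, d3, d5, d7, d8, d9, d10, d11, d12, d13, d14}
… ∩ ⟦who swam⟧ = {d1, d2, d3, d5, d7, d8, d9, d10, d11, d12, d13, d14} ∩ {d1, d7, d8, d10, d11, d15} = {d1, d7, d8, d10, d11}
… ∩ ⟦below d8⟧ = {d1, d7, d8, d10, d11} ∩ {d1, d2, d4, d5, d6, d7, d8, d9, d11, d13, d14} = {d1, d7, d8, d11}
… ∩ ⟦on d1⟧ = {d1, d7, d8, d11} ∩ {d1, d2, d3, d4, d5, d7, d9, d11, d12, d13, d14, d15} = {d1, d7, d11}
… ∩ ⟦in front of d12⟧ = {d1, d7, d11} ∩ {d1, d2, d3, d4, d5, d6, d8, d9, d10, d11, d12} = {d1, d11}
So ⟦horse who swam below d8 on d1 in front of d12⟧ = {d1, d11}.

{d1, d11}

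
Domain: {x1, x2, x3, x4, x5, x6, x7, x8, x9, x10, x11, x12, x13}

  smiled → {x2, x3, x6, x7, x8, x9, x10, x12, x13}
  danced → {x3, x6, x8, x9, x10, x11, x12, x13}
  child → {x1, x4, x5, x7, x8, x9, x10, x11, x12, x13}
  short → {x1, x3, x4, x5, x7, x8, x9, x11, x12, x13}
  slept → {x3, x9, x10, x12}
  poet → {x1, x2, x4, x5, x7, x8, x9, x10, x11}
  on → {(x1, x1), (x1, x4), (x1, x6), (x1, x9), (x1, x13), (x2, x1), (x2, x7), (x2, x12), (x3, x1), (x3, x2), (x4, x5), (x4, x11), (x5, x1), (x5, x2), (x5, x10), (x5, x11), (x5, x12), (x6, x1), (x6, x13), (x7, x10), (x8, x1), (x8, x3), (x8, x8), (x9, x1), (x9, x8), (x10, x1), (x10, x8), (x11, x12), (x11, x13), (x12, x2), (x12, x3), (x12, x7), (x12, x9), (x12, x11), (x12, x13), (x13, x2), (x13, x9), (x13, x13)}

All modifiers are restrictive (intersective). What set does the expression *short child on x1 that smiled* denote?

{x8, x9}

⟦on x1⟧ = {x : ⟨x, x1⟩ ∈ ⟦on⟧} = {x1, x2, x3, x5, x6, x8, x9, x10}
⟦that smiled⟧ = ⟦smiled⟧ = {x2, x3, x6, x7, x8, x9, x10, x12, x13}
⟦child⟧ = {x1, x4, x5, x7, x8, x9, x10, x11, x12, x13}
… ∩ ⟦on x1⟧ = {x1, x4, x5, x7, x8, x9, x10, x11, x12, x13} ∩ {x1, x2, x3, x5, x6, x8, x9, x10} = {x1, x5, x8, x9, x10}
… ∩ ⟦that smiled⟧ = {x1, x5, x8, x9, x10} ∩ {x2, x3, x6, x7, x8, x9, x10, x12, x13} = {x8, x9, x10}
… ∩ ⟦short⟧ = {x8, x9, x10} ∩ {x1, x3, x4, x5, x7, x8, x9, x11, x12, x13} = {x8, x9}
So ⟦short child on x1 that smiled⟧ = {x8, x9}.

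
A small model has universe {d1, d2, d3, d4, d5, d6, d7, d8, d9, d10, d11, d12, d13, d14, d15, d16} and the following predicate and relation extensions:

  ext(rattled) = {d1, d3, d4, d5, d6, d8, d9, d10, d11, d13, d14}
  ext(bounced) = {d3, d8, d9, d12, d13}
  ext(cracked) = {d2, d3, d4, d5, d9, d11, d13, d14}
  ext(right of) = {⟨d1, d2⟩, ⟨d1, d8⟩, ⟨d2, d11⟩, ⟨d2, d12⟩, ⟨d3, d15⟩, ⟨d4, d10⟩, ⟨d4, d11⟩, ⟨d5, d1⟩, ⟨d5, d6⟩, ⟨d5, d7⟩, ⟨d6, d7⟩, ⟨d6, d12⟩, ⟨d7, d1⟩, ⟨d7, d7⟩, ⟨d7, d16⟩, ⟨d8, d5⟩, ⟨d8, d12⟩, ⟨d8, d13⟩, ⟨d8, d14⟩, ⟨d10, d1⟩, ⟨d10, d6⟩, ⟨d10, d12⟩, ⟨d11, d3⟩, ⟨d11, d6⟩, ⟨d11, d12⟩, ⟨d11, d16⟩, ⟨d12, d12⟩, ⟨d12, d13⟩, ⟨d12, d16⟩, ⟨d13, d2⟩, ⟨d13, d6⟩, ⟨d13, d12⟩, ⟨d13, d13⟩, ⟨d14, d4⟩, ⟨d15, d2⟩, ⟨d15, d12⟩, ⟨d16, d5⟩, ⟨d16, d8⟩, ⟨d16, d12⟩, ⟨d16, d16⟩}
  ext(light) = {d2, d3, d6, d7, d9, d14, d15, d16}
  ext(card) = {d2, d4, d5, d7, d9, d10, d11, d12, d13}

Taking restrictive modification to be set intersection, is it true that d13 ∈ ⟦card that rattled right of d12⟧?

⟦that rattled⟧ = ⟦rattled⟧ = {d1, d3, d4, d5, d6, d8, d9, d10, d11, d13, d14}
⟦right of d12⟧ = {x : ⟨x, d12⟩ ∈ ⟦right of⟧} = {d2, d6, d8, d10, d11, d12, d13, d15, d16}
⟦card⟧ = {d2, d4, d5, d7, d9, d10, d11, d12, d13}
… ∩ ⟦that rattled⟧ = {d2, d4, d5, d7, d9, d10, d11, d12, d13} ∩ {d1, d3, d4, d5, d6, d8, d9, d10, d11, d13, d14} = {d4, d5, d9, d10, d11, d13}
… ∩ ⟦right of d12⟧ = {d4, d5, d9, d10, d11, d13} ∩ {d2, d6, d8, d10, d11, d12, d13, d15, d16} = {d10, d11, d13}
⟦card that rattled right of d12⟧ = {d10, d11, d13}; d13 ∈ this set.

yes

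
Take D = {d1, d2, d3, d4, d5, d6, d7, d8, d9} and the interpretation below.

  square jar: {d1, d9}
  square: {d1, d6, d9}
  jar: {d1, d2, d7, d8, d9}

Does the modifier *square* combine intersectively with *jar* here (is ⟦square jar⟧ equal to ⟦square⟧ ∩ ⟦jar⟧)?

yes

⟦square⟧ ∩ ⟦jar⟧ = {d1, d6, d9} ∩ {d1, d2, d7, d8, d9} = {d1, d9}
Observed ⟦square jar⟧ = {d1, d9}.
These coincide, so the modifier is intersective here.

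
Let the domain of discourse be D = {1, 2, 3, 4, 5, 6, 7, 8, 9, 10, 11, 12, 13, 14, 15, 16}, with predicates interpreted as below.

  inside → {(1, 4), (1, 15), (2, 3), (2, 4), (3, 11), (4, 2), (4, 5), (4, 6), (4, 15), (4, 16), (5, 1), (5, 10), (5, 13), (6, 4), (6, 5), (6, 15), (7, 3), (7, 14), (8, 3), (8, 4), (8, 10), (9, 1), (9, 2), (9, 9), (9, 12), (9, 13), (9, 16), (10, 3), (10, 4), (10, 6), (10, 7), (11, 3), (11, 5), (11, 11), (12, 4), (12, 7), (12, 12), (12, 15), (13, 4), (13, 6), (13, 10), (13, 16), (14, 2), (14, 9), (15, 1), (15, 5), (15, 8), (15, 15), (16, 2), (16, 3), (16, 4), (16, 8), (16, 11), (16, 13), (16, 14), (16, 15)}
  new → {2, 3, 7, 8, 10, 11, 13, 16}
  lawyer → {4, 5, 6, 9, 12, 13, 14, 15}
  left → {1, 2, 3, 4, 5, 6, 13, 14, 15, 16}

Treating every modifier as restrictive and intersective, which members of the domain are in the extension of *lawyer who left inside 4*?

⟦who left⟧ = ⟦left⟧ = {1, 2, 3, 4, 5, 6, 13, 14, 15, 16}
⟦inside 4⟧ = {x : ⟨x, 4⟩ ∈ ⟦inside⟧} = {1, 2, 6, 8, 10, 12, 13, 16}
⟦lawyer⟧ = {4, 5, 6, 9, 12, 13, 14, 15}
… ∩ ⟦who left⟧ = {4, 5, 6, 9, 12, 13, 14, 15} ∩ {1, 2, 3, 4, 5, 6, 13, 14, 15, 16} = {4, 5, 6, 13, 14, 15}
… ∩ ⟦inside 4⟧ = {4, 5, 6, 13, 14, 15} ∩ {1, 2, 6, 8, 10, 12, 13, 16} = {6, 13}
So ⟦lawyer who left inside 4⟧ = {6, 13}.

{6, 13}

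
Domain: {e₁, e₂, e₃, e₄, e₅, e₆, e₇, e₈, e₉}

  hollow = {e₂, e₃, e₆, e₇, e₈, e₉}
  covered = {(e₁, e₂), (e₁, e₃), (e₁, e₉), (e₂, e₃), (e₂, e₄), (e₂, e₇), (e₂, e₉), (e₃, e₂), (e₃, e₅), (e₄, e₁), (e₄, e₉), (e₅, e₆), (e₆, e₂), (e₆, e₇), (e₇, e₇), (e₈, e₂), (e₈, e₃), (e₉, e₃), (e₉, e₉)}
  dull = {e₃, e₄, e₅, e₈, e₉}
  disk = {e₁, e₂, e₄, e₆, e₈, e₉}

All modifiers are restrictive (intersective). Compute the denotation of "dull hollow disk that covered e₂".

{e₈}

⟦that covered e₂⟧ = {x : ⟨x, e₂⟩ ∈ ⟦covered⟧} = {e₁, e₃, e₆, e₈}
⟦disk⟧ = {e₁, e₂, e₄, e₆, e₈, e₉}
… ∩ ⟦that covered e₂⟧ = {e₁, e₂, e₄, e₆, e₈, e₉} ∩ {e₁, e₃, e₆, e₈} = {e₁, e₆, e₈}
… ∩ ⟦dull⟧ = {e₁, e₆, e₈} ∩ {e₃, e₄, e₅, e₈, e₉} = {e₈}
… ∩ ⟦hollow⟧ = {e₈} ∩ {e₂, e₃, e₆, e₇, e₈, e₉} = {e₈}
So ⟦dull hollow disk that covered e₂⟧ = {e₈}.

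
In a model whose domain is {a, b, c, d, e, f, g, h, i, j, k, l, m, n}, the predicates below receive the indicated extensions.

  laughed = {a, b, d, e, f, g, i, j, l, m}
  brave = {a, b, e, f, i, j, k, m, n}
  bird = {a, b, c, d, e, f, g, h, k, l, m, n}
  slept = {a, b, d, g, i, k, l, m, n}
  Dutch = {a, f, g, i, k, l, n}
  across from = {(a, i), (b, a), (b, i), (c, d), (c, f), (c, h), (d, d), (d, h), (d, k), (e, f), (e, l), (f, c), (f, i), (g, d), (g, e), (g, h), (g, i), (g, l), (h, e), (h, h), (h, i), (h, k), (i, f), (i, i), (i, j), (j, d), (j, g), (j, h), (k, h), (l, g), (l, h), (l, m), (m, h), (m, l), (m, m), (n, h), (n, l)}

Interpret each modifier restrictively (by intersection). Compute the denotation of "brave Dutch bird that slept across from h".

{k, n}

⟦that slept⟧ = ⟦slept⟧ = {a, b, d, g, i, k, l, m, n}
⟦across from h⟧ = {x : ⟨x, h⟩ ∈ ⟦across from⟧} = {c, d, g, h, j, k, l, m, n}
⟦bird⟧ = {a, b, c, d, e, f, g, h, k, l, m, n}
… ∩ ⟦that slept⟧ = {a, b, c, d, e, f, g, h, k, l, m, n} ∩ {a, b, d, g, i, k, l, m, n} = {a, b, d, g, k, l, m, n}
… ∩ ⟦across from h⟧ = {a, b, d, g, k, l, m, n} ∩ {c, d, g, h, j, k, l, m, n} = {d, g, k, l, m, n}
… ∩ ⟦brave⟧ = {d, g, k, l, m, n} ∩ {a, b, e, f, i, j, k, m, n} = {k, m, n}
… ∩ ⟦Dutch⟧ = {k, m, n} ∩ {a, f, g, i, k, l, n} = {k, n}
So ⟦brave Dutch bird that slept across from h⟧ = {k, n}.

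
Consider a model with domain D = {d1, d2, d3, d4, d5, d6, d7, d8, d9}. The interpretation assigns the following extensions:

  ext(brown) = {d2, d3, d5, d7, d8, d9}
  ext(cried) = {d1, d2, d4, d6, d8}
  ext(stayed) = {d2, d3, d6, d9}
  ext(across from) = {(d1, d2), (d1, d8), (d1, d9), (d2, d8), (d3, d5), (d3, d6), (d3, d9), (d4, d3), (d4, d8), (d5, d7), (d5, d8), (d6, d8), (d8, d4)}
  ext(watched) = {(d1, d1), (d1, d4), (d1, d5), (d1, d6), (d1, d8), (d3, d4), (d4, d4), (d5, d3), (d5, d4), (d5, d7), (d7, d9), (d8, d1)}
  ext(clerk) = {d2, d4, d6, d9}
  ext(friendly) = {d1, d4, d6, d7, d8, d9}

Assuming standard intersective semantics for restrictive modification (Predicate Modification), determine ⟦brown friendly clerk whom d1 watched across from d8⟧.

⟦whom d1 watched⟧ = {x : ⟨d1, x⟩ ∈ ⟦watched⟧} = {d1, d4, d5, d6, d8}
⟦across from d8⟧ = {x : ⟨x, d8⟩ ∈ ⟦across from⟧} = {d1, d2, d4, d5, d6}
⟦clerk⟧ = {d2, d4, d6, d9}
… ∩ ⟦whom d1 watched⟧ = {d2, d4, d6, d9} ∩ {d1, d4, d5, d6, d8} = {d4, d6}
… ∩ ⟦across from d8⟧ = {d4, d6} ∩ {d1, d2, d4, d5, d6} = {d4, d6}
… ∩ ⟦brown⟧ = {d4, d6} ∩ {d2, d3, d5, d7, d8, d9} = ∅
… ∩ ⟦friendly⟧ = ∅ ∩ {d1, d4, d6, d7, d8, d9} = ∅
So ⟦brown friendly clerk whom d1 watched across from d8⟧ = { }.

{ }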